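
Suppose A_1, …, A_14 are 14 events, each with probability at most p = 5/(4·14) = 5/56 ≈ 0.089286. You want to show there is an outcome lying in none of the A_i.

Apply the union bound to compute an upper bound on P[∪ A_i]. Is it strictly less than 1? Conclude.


Union bound: P[∪_{i=1}^{14} A_i] ≤ Σ_i P[A_i] ≤ 14·p = 14·(5/56) = 5/4.
Numerically: 5/4 ≈ 1.250000.
Is 5/4 < 1? NO.
Since the bound 5/4 is ≥ 1, the union bound is uninformative here; it does NOT by itself certify existence.

14·p = 5/4 ≈ 1.250000; existence NOT certified by the union bound.


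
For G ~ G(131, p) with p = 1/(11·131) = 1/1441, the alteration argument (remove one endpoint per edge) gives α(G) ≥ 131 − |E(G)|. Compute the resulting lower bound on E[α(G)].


E[|E(G)|] = C(131, 2)·p = 8515 · (1/1441) = 65/11.
E[α(G)] ≥ n − E[|E(G)|] = 131 − 65/11 = 1376/11.
Numerically: ≈ 125.09091.
(This is only a lower bound; the true E[α(G)] may be larger.)

E[α(G)] ≥ 1376/11 ≈ 125.09091.


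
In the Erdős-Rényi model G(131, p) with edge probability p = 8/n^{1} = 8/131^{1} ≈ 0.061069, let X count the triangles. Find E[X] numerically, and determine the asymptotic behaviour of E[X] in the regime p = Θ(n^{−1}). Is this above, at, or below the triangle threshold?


Number of potential triangles: C(131, 3) = 366145.
Each occurs with probability p³ ≈ (0.061069)³ ≈ 2.2774879e-04.
By linearity: E[X] = C(131, 3)·p³ ≈ 366145 · 2.2774879e-04 ≈ 83.38908.
Here α = 1, so p = 8/n is exactly at the triangle threshold p ~ 1/n. Asymptotically E[X] → c³/6 = 8³/6 = 256/3 ≈ 85.33333, a bounded constant. In this regime the triangle count is asymptotically Poisson(c³/6).

E[X] ≈ 83.38908; in regime p = Θ(1/n^{1}) E[X] stays bounded (at the triangle threshold p ~ 1/n).


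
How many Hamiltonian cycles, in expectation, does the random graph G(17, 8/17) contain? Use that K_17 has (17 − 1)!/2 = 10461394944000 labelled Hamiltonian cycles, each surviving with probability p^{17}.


K_17 has (17 − 1)!/2 = 10461394944000 labelled Hamiltonian cycles.
For each such Hamiltonian cycle H, let X_H = 1 if all 17 edges of H are present in G. Then P[X_H = 1] = p^{17} = (8/17)^{17} = 2251799813685248/827240261886336764177.
By linearity: E[X] = Σ_H E[X_H] = 10461394944000 · p^{17} = 10461394944000 · 2251799813685248/827240261886336764177 = 23556967185786995434586112000/827240261886336764177.
Numerically: E[X] ≈ 2.85e+07.

E[X] = 10461394944000 · (8/17)^{17} = 23556967185786995434586112000/827240261886336764177 ≈ 2.85e+07.


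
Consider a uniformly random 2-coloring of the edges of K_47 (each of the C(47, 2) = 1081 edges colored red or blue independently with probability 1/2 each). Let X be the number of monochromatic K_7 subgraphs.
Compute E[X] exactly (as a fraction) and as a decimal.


Let X = Σ_S X_S over the C(47, 7) = 62891499 subsets S of size 7, where X_S = 1 if the K_7 on S is monochromatic.
For a fixed S, the K_7 on S has C(7, 2) = 21 edges. P[all 21 edges red] = (1/2)^21, and likewise for blue, so P[monochromatic] = 2·(1/2)^21 = 2^{1 − 21} = 1/1048576.
By linearity: E[X] = C(47, 7) · 2^{1 − 21} = 62891499 · 1/1048576 = 62891499/1048576.
Numerically: E[X] ≈ 59.978.

E[X] = C(47,7)·2^(1−C(7,2)) = 62891499/1048576 ≈ 59.978.


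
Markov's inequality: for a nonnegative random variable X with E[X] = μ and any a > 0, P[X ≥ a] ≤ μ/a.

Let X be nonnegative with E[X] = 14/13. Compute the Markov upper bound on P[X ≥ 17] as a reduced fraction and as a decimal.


μ = E[X] = 14/13, a = 17.
Markov: P[X ≥ 17] ≤ μ/a = (14/13)/17 = 14/221.
Numerically: ≈ 0.063.
(Since a = 17 > μ = 1.077, the bound 14/221 is < 1 and informative.)

P[X ≥ 17] ≤ 14/221 ≈ 0.063.


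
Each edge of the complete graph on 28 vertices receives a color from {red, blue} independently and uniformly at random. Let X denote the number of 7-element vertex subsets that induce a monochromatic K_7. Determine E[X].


Let X = Σ_S X_S over the C(28, 7) = 1184040 subsets S of size 7, where X_S = 1 if the K_7 on S is monochromatic.
For a fixed S, the K_7 on S has C(7, 2) = 21 edges. P[all 21 edges red] = (1/2)^21, and likewise for blue, so P[monochromatic] = 2·(1/2)^21 = 2^{1 − 21} = 1/1048576.
By linearity: E[X] = C(28, 7) · 2^{1 − 21} = 1184040 · 1/1048576 = 148005/131072.
Numerically: E[X] ≈ 1.129189.

E[X] = C(28,7)·2^(1−C(7,2)) = 148005/131072 ≈ 1.129189.


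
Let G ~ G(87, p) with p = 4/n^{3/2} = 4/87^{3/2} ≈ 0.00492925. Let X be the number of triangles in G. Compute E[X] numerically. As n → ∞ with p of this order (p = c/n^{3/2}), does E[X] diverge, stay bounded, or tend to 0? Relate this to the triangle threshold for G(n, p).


Number of potential triangles: C(87, 3) = 105995.
Each occurs with probability p³ ≈ (0.00492925)³ ≈ 1.19768700e-07.
By linearity: E[X] = C(87, 3)·p³ ≈ 105995 · 1.19768700e-07 ≈ 0.012695.
Since α = 3/2 > 1, p = c/n^{3/2} = o(1/n) is below the triangle threshold p ~ 1/n. Asymptotically E[X] ~ (c³/6)·n^{3(1−α)} = (4³/6)·n^{-1.5} → 0, so by Markov's inequality G has no triangles w.h.p.

E[X] ≈ 0.012695; in regime p = Θ(1/n^{3/2}) E[X] tends to 0 (below the triangle threshold p ~ 1/n).


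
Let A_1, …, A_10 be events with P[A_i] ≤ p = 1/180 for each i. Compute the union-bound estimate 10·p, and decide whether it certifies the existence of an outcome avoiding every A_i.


Union bound: P[∪_{i=1}^{10} A_i] ≤ Σ_i P[A_i] ≤ 10·p = 10·(1/180) = 1/18.
Numerically: 1/18 ≈ 0.055556.
Is 1/18 < 1? YES.
Since P[∪ A_i] ≤ 1/18 < 1, the complement has P[∩ A_i^c] ≥ 1 − 1/18 = 17/18 > 0, so some outcome avoids every A_i.

10·p = 1/18 ≈ 0.055556; existence CERTIFIED by the union bound.


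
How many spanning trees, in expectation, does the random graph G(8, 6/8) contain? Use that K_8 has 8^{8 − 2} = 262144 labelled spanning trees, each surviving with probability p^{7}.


K_8 has 8^{8 − 2} = 262144 labelled spanning trees.
For each such spanning tree H, let X_H = 1 if all 7 edges of H are present in G. Then P[X_H = 1] = p^{7} = (3/4)^{7} = 2187/16384.
Summing the indicators: E[X] = Σ_H E[X_H] = 262144 · p^{7} = 262144 · 2187/16384 = 34992.
Numerically: E[X] ≈ 34992.

E[X] = 262144 · (3/4)^{7} = 34992 ≈ 34992.


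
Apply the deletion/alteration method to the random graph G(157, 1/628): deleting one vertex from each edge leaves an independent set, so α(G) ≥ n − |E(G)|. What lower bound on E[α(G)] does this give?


E[|E(G)|] = C(157, 2)·p = 12246 · (1/628) = 39/2.
E[α(G)] ≥ n − E[|E(G)|] = 157 − 39/2 = 275/2.
Numerically: ≈ 137.5000.
(This is only a lower bound; the true E[α(G)] may be larger.)

E[α(G)] ≥ 275/2 ≈ 137.5000.


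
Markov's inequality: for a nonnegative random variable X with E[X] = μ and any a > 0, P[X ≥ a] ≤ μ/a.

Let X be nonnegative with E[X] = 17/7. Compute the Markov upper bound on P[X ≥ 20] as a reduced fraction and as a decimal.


μ = E[X] = 17/7, a = 20.
Markov: P[X ≥ 20] ≤ μ/a = (17/7)/20 = 17/140.
Numerically: ≈ 0.121429.
(Since a = 20 > μ = 2.428571, the bound 17/140 is < 1 and informative.)

P[X ≥ 20] ≤ 17/140 ≈ 0.121429.


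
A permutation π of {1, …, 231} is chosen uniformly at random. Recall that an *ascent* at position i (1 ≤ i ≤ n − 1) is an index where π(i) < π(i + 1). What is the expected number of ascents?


Write X = Σ X_I over i = 1, …, 230, with X_I the indicator of one ascent.
There are 230 indicators.
For each fixed i, the pair (π(i), π(i+1)) is a uniformly random ordered pair of distinct values from {1, …, 231}; by symmetry P[π(i) < π(i+1)] = 1/2.
By linearity: E[X] = 230 · (1/2) = (231 − 1) · (1/2) = 115 ≈ 115.00000.

E[X] = 115 = 115.00000.


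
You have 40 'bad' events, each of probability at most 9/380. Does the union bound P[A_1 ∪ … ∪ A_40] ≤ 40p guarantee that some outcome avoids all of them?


Union bound: P[∪_{i=1}^{40} A_i] ≤ Σ_i P[A_i] ≤ 40·p = 40·(9/380) = 18/19.
Numerically: 18/19 ≈ 0.94737.
Is 18/19 < 1? YES.
Since P[∪ A_i] ≤ 18/19 < 1, the complement has P[∩ A_i^c] ≥ 1 − 18/19 = 1/19 > 0, so some outcome avoids every A_i.

40·p = 18/19 ≈ 0.94737; existence CERTIFIED by the union bound.


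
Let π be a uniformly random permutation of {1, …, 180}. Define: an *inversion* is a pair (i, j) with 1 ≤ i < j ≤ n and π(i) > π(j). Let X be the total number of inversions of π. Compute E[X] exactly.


Write X = Σ X_I over the C(180, 2) = 16110 pairs i < j, with X_I the indicator of one inversion.
There are 16110 indicators.
For each fixed pair i < j, the values π(i) and π(j) are two distinct elements of {1, …, 180} in uniformly random order; by symmetry P[π(i) > π(j)] = 1/2.
By linearity: E[X] = 16110 · (1/2) = C(180, 2) · (1/2) = 16110/2 = 8055 ≈ 8055.00000.

E[X] = 8055 = 8055.00000.


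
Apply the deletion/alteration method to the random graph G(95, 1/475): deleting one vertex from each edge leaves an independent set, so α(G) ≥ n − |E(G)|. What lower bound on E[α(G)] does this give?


E[|E(G)|] = C(95, 2)·p = 4465 · (1/475) = 47/5.
E[α(G)] ≥ n − E[|E(G)|] = 95 − 47/5 = 428/5.
Numerically: ≈ 85.60000.
(This is only a lower bound; the true E[α(G)] may be larger.)

E[α(G)] ≥ 428/5 ≈ 85.60000.


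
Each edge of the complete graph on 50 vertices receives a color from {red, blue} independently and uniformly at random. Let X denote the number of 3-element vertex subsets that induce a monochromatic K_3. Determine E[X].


Let X = Σ_S X_S over the C(50, 3) = 19600 subsets S of size 3, where X_S = 1 if the K_3 on S is monochromatic.
For a fixed S, the K_3 on S has C(3, 2) = 3 edges. P[all 3 edges red] = (1/2)^3, and likewise for blue, so P[monochromatic] = 2·(1/2)^3 = 2^{1 − 3} = 1/4.
By linearity: E[X] = C(50, 3) · 2^{1 − 3} = 19600 · 1/4 = 4900.
Numerically: E[X] ≈ 4900.0000.

E[X] = C(50,3)·2^(1−C(3,2)) = 4900 ≈ 4900.0000.


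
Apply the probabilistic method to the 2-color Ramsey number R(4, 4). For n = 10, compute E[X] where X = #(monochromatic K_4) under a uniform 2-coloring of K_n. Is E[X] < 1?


E[X] = C(10, 4) · 2^{1 − 6} = 210 · 2^{−5} = 210/32.
As a reduced fraction: E[X] = 105/16 ≈ 6.562.
Is E[X] < 1? NO.
Since E[X] ≥ 1, the first-moment bound is inconclusive at n = 10; it does NOT by itself certify R(4, 4) > 10.

E[X] = 105/16 ≈ 6.562; E[X] ≥ 1; first-moment method inconclusive here.


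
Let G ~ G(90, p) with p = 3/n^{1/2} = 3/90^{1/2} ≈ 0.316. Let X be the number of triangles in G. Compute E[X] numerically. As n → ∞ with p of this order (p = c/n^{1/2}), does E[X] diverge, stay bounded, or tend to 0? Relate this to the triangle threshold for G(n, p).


Number of potential triangles: C(90, 3) = 117480.
Each occurs with probability p³ ≈ (0.316)³ ≈ 3.16228e-02.
By linearity: E[X] = C(90, 3)·p³ ≈ 117480 · 3.16228e-02 ≈ 3715.044.
Since α = 1/2 < 1, p = c/n^{1/2} ≫ 1/n is above the triangle threshold p ~ 1/n. Asymptotically E[X] ~ (c³/6)·n^{3(1−α)} = (3³/6)·n^{1.5} → ∞; triangles are abundant w.h.p.

E[X] ≈ 3715.044; in regime p = Θ(1/n^{1/2}) E[X] diverges (above the triangle threshold p ~ 1/n).


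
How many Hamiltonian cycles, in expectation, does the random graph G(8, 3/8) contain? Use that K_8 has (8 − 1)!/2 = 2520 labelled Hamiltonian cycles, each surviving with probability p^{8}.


K_8 has (8 − 1)!/2 = 2520 labelled Hamiltonian cycles.
For each such Hamiltonian cycle H, let X_H = 1 if all 8 edges of H are present in G. Then P[X_H = 1] = p^{8} = (3/8)^{8} = 6561/16777216.
By linearity: E[X] = Σ_H E[X_H] = 2520 · p^{8} = 2520 · 6561/16777216 = 2066715/2097152.
Numerically: E[X] ≈ 0.9855.

E[X] = 2520 · (3/8)^{8} = 2066715/2097152 ≈ 0.9855.


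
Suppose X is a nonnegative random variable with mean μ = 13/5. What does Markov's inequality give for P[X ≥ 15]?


μ = E[X] = 13/5, a = 15.
Markov: P[X ≥ 15] ≤ μ/a = (13/5)/15 = 13/75.
Numerically: ≈ 0.1733.
(Since a = 15 > μ = 2.6000, the bound 13/75 is < 1 and informative.)

P[X ≥ 15] ≤ 13/75 ≈ 0.1733.


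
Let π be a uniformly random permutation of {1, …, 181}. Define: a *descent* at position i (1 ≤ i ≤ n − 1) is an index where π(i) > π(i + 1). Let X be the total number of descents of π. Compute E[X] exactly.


Write X = Σ X_I over i = 1, …, 180, with X_I the indicator of one descent.
There are 180 indicators.
For each fixed i, the pair (π(i), π(i+1)) is a uniformly random ordered pair of distinct values from {1, …, 181}; by symmetry P[π(i) > π(i+1)] = 1/2.
By linearity: E[X] = 180 · (1/2) = (181 − 1) · (1/2) = 90 ≈ 90.00000.

E[X] = 90 = 90.00000.


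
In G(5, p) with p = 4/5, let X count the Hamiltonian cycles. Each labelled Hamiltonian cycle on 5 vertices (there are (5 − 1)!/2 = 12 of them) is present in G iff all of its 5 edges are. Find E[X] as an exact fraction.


K_5 has (5 − 1)!/2 = 12 labelled Hamiltonian cycles.
For each such Hamiltonian cycle H, let X_H = 1 if all 5 edges of H are present in G. Then P[X_H = 1] = p^{5} = (4/5)^{5} = 1024/3125.
Summing the indicators: E[X] = Σ_H E[X_H] = 12 · p^{5} = 12 · 1024/3125 = 12288/3125.
Numerically: E[X] ≈ 3.93.

E[X] = 12 · (4/5)^{5} = 12288/3125 ≈ 3.93.


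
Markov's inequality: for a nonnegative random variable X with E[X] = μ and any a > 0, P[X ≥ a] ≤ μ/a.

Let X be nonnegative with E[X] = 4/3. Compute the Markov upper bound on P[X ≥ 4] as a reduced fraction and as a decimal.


μ = E[X] = 4/3, a = 4.
Markov: P[X ≥ 4] ≤ μ/a = (4/3)/4 = 1/3.
Numerically: ≈ 0.333.
(Since a = 4 > μ = 1.333, the bound 1/3 is < 1 and informative.)

P[X ≥ 4] ≤ 1/3 ≈ 0.333.


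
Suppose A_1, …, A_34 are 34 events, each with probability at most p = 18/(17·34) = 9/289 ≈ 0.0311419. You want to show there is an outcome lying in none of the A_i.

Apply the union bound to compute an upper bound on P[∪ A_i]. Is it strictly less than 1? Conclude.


Union bound: P[∪_{i=1}^{34} A_i] ≤ Σ_i P[A_i] ≤ 34·p = 34·(9/289) = 18/17.
Numerically: 18/17 ≈ 1.0588235.
Is 18/17 < 1? NO.
Since the bound 18/17 is ≥ 1, the union bound is uninformative here; it does NOT by itself certify existence.

34·p = 18/17 ≈ 1.0588235; existence NOT certified by the union bound.


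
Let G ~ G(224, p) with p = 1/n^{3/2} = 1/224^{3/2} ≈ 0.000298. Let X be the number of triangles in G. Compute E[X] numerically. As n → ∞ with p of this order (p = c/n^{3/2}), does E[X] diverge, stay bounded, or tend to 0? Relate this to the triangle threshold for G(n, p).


Number of potential triangles: C(224, 3) = 1848224.
Each occurs with probability p³ ≈ (0.000298)³ ≈ 2.65390e-11.
By linearity: E[X] = C(224, 3)·p³ ≈ 1848224 · 2.65390e-11 ≈ 0.000.
Since α = 3/2 > 1, p = c/n^{3/2} = o(1/n) is below the triangle threshold p ~ 1/n. Asymptotically E[X] ~ (c³/6)·n^{3(1−α)} = (1³/6)·n^{-1.5} → 0, so by Markov's inequality G has no triangles w.h.p.

E[X] ≈ 0.000; in regime p = Θ(1/n^{3/2}) E[X] tends to 0 (below the triangle threshold p ~ 1/n).


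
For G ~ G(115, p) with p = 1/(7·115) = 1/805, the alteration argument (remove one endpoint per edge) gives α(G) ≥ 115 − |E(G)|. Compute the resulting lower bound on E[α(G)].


E[|E(G)|] = C(115, 2)·p = 6555 · (1/805) = 57/7.
E[α(G)] ≥ n − E[|E(G)|] = 115 − 57/7 = 748/7.
Numerically: ≈ 106.8571.
(This is only a lower bound; the true E[α(G)] may be larger.)

E[α(G)] ≥ 748/7 ≈ 106.8571.


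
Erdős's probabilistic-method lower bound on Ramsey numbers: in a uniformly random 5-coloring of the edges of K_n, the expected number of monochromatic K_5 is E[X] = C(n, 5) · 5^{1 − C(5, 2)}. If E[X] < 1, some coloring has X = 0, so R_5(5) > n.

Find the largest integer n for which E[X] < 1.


We need C(n, 5) · 5^{1 − 10} < 1, i.e. C(n, 5) < 5^{10 − 1} = 1953125.
Check values of n near the boundary:
  n = 47: C(47, 5) = 1533939; 1533939 < 1953125? YES
  n = 48: C(48, 5) = 1712304; 1712304 < 1953125? YES
  n = 49: C(49, 5) = 1906884; 1906884 < 1953125? YES
  n = 50: C(50, 5) = 2118760; 2118760 < 1953125? NO
  n = 51: C(51, 5) = 2349060; 2349060 < 1953125? NO
  n = 52: C(52, 5) = 2598960; 2598960 < 1953125? NO
The largest n with C(n, 5) < 1953125 is n = 49 (where E[X] = 1906884/1953125 ≈ 0.9763246). Hence R_5(5) > 49, i.e. R_5(5) ≥ 50.

Largest n = 49; hence R_5(5) > 49.


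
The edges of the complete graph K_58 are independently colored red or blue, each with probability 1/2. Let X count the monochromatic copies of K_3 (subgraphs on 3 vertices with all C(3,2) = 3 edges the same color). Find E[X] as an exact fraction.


Let X = Σ_S X_S over the C(58, 3) = 30856 subsets S of size 3, where X_S = 1 if the K_3 on S is monochromatic.
For a fixed S, the K_3 on S has C(3, 2) = 3 edges. P[all 3 edges red] = (1/2)^3, and likewise for blue, so P[monochromatic] = 2·(1/2)^3 = 2^{1 − 3} = 1/4.
By linearity of expectation: E[X] = C(58, 3) · 2^{1 − 3} = 30856 · 1/4 = 7714.
Numerically: E[X] ≈ 7714.0000.

E[X] = C(58,3)·2^(1−C(3,2)) = 7714 ≈ 7714.0000.


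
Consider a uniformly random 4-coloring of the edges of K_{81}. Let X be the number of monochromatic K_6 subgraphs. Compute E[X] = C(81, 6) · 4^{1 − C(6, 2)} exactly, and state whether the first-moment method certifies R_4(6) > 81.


E[X] = C(81, 6) · 4^{1 − 15} = 324540216 · 4^{−14} = 324540216/268435456.
As a reduced fraction: E[X] = 40567527/33554432 ≈ 1.209007.
Is E[X] < 1? NO.
Since E[X] ≥ 1, the first-moment bound is inconclusive at n = 81; it does NOT by itself certify R_4(6) > 81.

E[X] = 40567527/33554432 ≈ 1.209007; E[X] ≥ 1; first-moment method inconclusive here.


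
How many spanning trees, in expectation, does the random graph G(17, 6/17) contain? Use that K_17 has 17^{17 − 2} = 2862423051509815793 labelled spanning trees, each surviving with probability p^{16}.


K_17 has 17^{17 − 2} = 2862423051509815793 labelled spanning trees.
For each such spanning tree H, let X_H = 1 if all 16 edges of H are present in G. Then P[X_H = 1] = p^{16} = (6/17)^{16} = 2821109907456/48661191875666868481.
Summing the indicators: E[X] = Σ_H E[X_H] = 2862423051509815793 · p^{16} = 2862423051509815793 · 2821109907456/48661191875666868481 = 2821109907456/17.
Numerically: E[X] ≈ 1.6595e+11.

E[X] = 2862423051509815793 · (6/17)^{16} = 2821109907456/17 ≈ 1.6595e+11.


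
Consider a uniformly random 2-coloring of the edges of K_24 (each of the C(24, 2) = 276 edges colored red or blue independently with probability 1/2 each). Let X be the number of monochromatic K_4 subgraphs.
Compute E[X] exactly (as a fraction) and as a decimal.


Let X = Σ_S X_S over the C(24, 4) = 10626 subsets S of size 4, where X_S = 1 if the K_4 on S is monochromatic.
For a fixed S, the K_4 on S has C(4, 2) = 6 edges. P[all 6 edges red] = (1/2)^6, and likewise for blue, so P[monochromatic] = 2·(1/2)^6 = 2^{1 − 6} = 1/32.
By linearity: E[X] = C(24, 4) · 2^{1 − 6} = 10626 · 1/32 = 5313/16.
Numerically: E[X] ≈ 332.06250.

E[X] = C(24,4)·2^(1−C(4,2)) = 5313/16 ≈ 332.06250.


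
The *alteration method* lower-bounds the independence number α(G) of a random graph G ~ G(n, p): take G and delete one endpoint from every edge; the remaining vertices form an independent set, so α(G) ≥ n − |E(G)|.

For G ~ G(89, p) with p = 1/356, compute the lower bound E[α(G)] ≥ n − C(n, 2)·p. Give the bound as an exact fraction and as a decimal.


E[|E(G)|] = C(89, 2)·p = 3916 · (1/356) = 11.
E[α(G)] ≥ n − E[|E(G)|] = 89 − 11 = 78.
Numerically: ≈ 78.00000.
(This is only a lower bound; the true E[α(G)] may be larger.)

E[α(G)] ≥ 78 ≈ 78.00000.


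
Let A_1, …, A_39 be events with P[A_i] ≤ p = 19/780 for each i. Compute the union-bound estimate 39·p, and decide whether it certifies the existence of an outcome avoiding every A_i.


Union bound: P[∪_{i=1}^{39} A_i] ≤ Σ_i P[A_i] ≤ 39·p = 39·(19/780) = 19/20.
Numerically: 19/20 ≈ 0.9500.
Is 19/20 < 1? YES.
Since P[∪ A_i] ≤ 19/20 < 1, the complement has P[∩ A_i^c] ≥ 1 − 19/20 = 1/20 > 0, so some outcome avoids every A_i.

39·p = 19/20 ≈ 0.9500; existence CERTIFIED by the union bound.


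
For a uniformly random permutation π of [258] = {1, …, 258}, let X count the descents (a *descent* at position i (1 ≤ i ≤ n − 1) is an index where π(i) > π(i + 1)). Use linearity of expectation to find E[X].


Write X = Σ X_I over i = 1, …, 257, with X_I the indicator of one descent.
There are 257 indicators.
For each fixed i, the pair (π(i), π(i+1)) is a uniformly random ordered pair of distinct values from {1, …, 258}; by symmetry P[π(i) > π(i+1)] = 1/2.
By linearity: E[X] = 257 · (1/2) = (258 − 1) · (1/2) = 257/2 ≈ 128.500.

E[X] = 257/2 = 128.500.


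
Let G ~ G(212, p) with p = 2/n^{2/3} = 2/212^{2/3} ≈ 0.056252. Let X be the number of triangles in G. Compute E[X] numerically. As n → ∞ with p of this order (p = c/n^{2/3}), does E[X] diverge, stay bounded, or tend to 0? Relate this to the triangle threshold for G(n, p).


Number of potential triangles: C(212, 3) = 1565620.
Each occurs with probability p³ ≈ (0.056252)³ ≈ 1.7799929e-04.
By linearity: E[X] = C(212, 3)·p³ ≈ 1565620 · 1.7799929e-04 ≈ 278.67925.
Since α = 2/3 < 1, p = c/n^{2/3} ≫ 1/n is above the triangle threshold p ~ 1/n. Asymptotically E[X] ~ (c³/6)·n^{3(1−α)} = (2³/6)·n^{1} → ∞; triangles are abundant w.h.p.

E[X] ≈ 278.67925; in regime p = Θ(1/n^{2/3}) E[X] diverges (above the triangle threshold p ~ 1/n).


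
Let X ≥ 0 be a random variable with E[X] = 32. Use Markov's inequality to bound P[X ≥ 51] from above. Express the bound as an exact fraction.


μ = E[X] = 32, a = 51.
Markov: P[X ≥ 51] ≤ μ/a = (32)/51 = 32/51.
Numerically: ≈ 0.627.
(Since a = 51 > μ = 32.000, the bound 32/51 is < 1 and informative.)

P[X ≥ 51] ≤ 32/51 ≈ 0.627.


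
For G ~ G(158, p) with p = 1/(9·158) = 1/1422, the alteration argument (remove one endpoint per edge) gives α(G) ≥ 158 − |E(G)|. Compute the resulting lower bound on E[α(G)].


E[|E(G)|] = C(158, 2)·p = 12403 · (1/1422) = 157/18.
E[α(G)] ≥ n − E[|E(G)|] = 158 − 157/18 = 2687/18.
Numerically: ≈ 149.27778.
(This is only a lower bound; the true E[α(G)] may be larger.)

E[α(G)] ≥ 2687/18 ≈ 149.27778.


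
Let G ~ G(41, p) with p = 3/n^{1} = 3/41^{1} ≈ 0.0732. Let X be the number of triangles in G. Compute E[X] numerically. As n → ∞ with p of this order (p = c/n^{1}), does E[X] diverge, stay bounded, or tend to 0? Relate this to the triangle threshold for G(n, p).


Number of potential triangles: C(41, 3) = 10660.
Each occurs with probability p³ ≈ (0.0732)³ ≈ 3.91753e-04.
By linearity: E[X] = C(41, 3)·p³ ≈ 10660 · 3.91753e-04 ≈ 4.176.
Here α = 1, so p = 3/n is exactly at the triangle threshold p ~ 1/n. Asymptotically E[X] → c³/6 = 3³/6 = 9/2 ≈ 4.500, a bounded constant. In this regime the triangle count is asymptotically Poisson(c³/6).

E[X] ≈ 4.176; in regime p = Θ(1/n^{1}) E[X] stays bounded (at the triangle threshold p ~ 1/n).


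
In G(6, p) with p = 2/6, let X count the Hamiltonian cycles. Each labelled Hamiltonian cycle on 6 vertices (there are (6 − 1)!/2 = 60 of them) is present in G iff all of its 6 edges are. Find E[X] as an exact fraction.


K_6 has (6 − 1)!/2 = 60 labelled Hamiltonian cycles.
For each such Hamiltonian cycle H, let X_H = 1 if all 6 edges of H are present in G. Then P[X_H = 1] = p^{6} = (1/3)^{6} = 1/729.
By linearity of expectation: E[X] = Σ_H E[X_H] = 60 · p^{6} = 60 · 1/729 = 20/243.
Numerically: E[X] ≈ 0.0823.

E[X] = 60 · (1/3)^{6} = 20/243 ≈ 0.0823.


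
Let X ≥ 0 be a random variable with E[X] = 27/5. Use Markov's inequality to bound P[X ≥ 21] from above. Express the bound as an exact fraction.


μ = E[X] = 27/5, a = 21.
Markov: P[X ≥ 21] ≤ μ/a = (27/5)/21 = 9/35.
Numerically: ≈ 0.257143.
(Since a = 21 > μ = 5.400000, the bound 9/35 is < 1 and informative.)

P[X ≥ 21] ≤ 9/35 ≈ 0.257143.


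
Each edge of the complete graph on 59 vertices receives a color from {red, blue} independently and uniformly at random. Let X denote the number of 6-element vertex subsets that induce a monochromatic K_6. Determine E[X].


Let X = Σ_S X_S over the C(59, 6) = 45057474 subsets S of size 6, where X_S = 1 if the K_6 on S is monochromatic.
For a fixed S, the K_6 on S has C(6, 2) = 15 edges. P[all 15 edges red] = (1/2)^15, and likewise for blue, so P[monochromatic] = 2·(1/2)^15 = 2^{1 − 15} = 1/16384.
By linearity: E[X] = C(59, 6) · 2^{1 − 15} = 45057474 · 1/16384 = 22528737/8192.
Numerically: E[X] ≈ 2750.08997.

E[X] = C(59,6)·2^(1−C(6,2)) = 22528737/8192 ≈ 2750.08997.


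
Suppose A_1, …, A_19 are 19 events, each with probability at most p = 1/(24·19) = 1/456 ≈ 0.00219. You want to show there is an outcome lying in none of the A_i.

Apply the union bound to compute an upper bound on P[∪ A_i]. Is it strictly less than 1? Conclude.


Union bound: P[∪_{i=1}^{19} A_i] ≤ Σ_i P[A_i] ≤ 19·p = 19·(1/456) = 1/24.
Numerically: 1/24 ≈ 0.04167.
Is 1/24 < 1? YES.
Since P[∪ A_i] ≤ 1/24 < 1, the complement has P[∩ A_i^c] ≥ 1 − 1/24 = 23/24 > 0, so some outcome avoids every A_i.

19·p = 1/24 ≈ 0.04167; existence CERTIFIED by the union bound.


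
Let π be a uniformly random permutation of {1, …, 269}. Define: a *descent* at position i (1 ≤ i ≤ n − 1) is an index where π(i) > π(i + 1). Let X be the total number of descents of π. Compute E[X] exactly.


Write X = Σ X_I over i = 1, …, 268, with X_I the indicator of one descent.
There are 268 indicators.
For each fixed i, the pair (π(i), π(i+1)) is a uniformly random ordered pair of distinct values from {1, …, 269}; by symmetry P[π(i) > π(i+1)] = 1/2.
By linearity: E[X] = 268 · (1/2) = (269 − 1) · (1/2) = 134 ≈ 134.000000.

E[X] = 134 = 134.000000.


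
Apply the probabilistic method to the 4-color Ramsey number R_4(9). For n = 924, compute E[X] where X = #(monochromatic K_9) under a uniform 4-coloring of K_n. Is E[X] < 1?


E[X] = C(924, 9) · 4^{1 − 36} = 1301104023557231577684 · 4^{−35} = 1301104023557231577684/1180591620717411303424.
As a reduced fraction: E[X] = 325276005889307894421/295147905179352825856 ≈ 1.1020780.
Is E[X] < 1? NO.
Since E[X] ≥ 1, the first-moment bound is inconclusive at n = 924; it does NOT by itself certify R_4(9) > 924.

E[X] = 325276005889307894421/295147905179352825856 ≈ 1.1020780; E[X] ≥ 1; first-moment method inconclusive here.


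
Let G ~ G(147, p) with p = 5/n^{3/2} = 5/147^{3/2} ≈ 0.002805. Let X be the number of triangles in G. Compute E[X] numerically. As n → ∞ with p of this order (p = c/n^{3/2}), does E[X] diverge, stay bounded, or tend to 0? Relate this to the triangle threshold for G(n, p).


Number of potential triangles: C(147, 3) = 518665.
Each occurs with probability p³ ≈ (0.002805)³ ≈ 2.207913e-08.
By linearity: E[X] = C(147, 3)·p³ ≈ 518665 · 2.207913e-08 ≈ 0.0115.
Since α = 3/2 > 1, p = c/n^{3/2} = o(1/n) is below the triangle threshold p ~ 1/n. Asymptotically E[X] ~ (c³/6)·n^{3(1−α)} = (5³/6)·n^{-1.5} → 0, so by Markov's inequality G has no triangles w.h.p.

E[X] ≈ 0.0115; in regime p = Θ(1/n^{3/2}) E[X] tends to 0 (below the triangle threshold p ~ 1/n).


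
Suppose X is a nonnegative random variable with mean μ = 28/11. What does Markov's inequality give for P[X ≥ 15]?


μ = E[X] = 28/11, a = 15.
Markov: P[X ≥ 15] ≤ μ/a = (28/11)/15 = 28/165.
Numerically: ≈ 0.1697.
(Since a = 15 > μ = 2.5455, the bound 28/165 is < 1 and informative.)

P[X ≥ 15] ≤ 28/165 ≈ 0.1697.


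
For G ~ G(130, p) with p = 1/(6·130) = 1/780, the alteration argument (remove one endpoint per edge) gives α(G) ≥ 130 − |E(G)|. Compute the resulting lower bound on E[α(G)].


E[|E(G)|] = C(130, 2)·p = 8385 · (1/780) = 43/4.
E[α(G)] ≥ n − E[|E(G)|] = 130 − 43/4 = 477/4.
Numerically: ≈ 119.2500.
(This is only a lower bound; the true E[α(G)] may be larger.)

E[α(G)] ≥ 477/4 ≈ 119.2500.


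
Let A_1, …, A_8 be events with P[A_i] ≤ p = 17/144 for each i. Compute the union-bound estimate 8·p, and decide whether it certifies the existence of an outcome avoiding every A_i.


Union bound: P[∪_{i=1}^{8} A_i] ≤ Σ_i P[A_i] ≤ 8·p = 8·(17/144) = 17/18.
Numerically: 17/18 ≈ 0.9444.
Is 17/18 < 1? YES.
Since P[∪ A_i] ≤ 17/18 < 1, the complement has P[∩ A_i^c] ≥ 1 − 17/18 = 1/18 > 0, so some outcome avoids every A_i.

8·p = 17/18 ≈ 0.9444; existence CERTIFIED by the union bound.


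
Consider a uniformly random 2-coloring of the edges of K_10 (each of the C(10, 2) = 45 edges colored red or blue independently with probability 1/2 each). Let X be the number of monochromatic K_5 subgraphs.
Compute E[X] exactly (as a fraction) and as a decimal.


Let X = Σ_S X_S over the C(10, 5) = 252 subsets S of size 5, where X_S = 1 if the K_5 on S is monochromatic.
For a fixed S, the K_5 on S has C(5, 2) = 10 edges. P[all 10 edges red] = (1/2)^10, and likewise for blue, so P[monochromatic] = 2·(1/2)^10 = 2^{1 − 10} = 1/512.
By linearity: E[X] = C(10, 5) · 2^{1 − 10} = 252 · 1/512 = 63/128.
Numerically: E[X] ≈ 0.49219.

E[X] = C(10,5)·2^(1−C(5,2)) = 63/128 ≈ 0.49219.


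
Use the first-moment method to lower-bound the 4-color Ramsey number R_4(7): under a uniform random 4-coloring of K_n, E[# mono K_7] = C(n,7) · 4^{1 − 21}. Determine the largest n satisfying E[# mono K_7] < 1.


We need C(n, 7) · 4^{1 − 21} < 1, i.e. C(n, 7) < 4^{21 − 1} = 1099511627776.
Check values of n near the boundary:
  n = 175: C(175, 7) = 883208107275; 883208107275 < 1099511627776? YES
  n = 176: C(176, 7) = 919790691600; 919790691600 < 1099511627776? YES
  n = 177: C(177, 7) = 957664425960; 957664425960 < 1099511627776? YES
  n = 178: C(178, 7) = 996867063280; 996867063280 < 1099511627776? YES
  n = 179: C(179, 7) = 1037437234460; 1037437234460 < 1099511627776? YES
  n = 180: C(180, 7) = 1079414463600; 1079414463600 < 1099511627776? YES
  n = 181: C(181, 7) = 1122839183400; 1122839183400 < 1099511627776? NO
The largest n with C(n, 7) < 1099511627776 is n = 180 (where E[X] = 67463403975/68719476736 ≈ 0.982). Hence R_4(7) > 180, i.e. R_4(7) ≥ 181.

Largest n = 180; hence R_4(7) > 180.


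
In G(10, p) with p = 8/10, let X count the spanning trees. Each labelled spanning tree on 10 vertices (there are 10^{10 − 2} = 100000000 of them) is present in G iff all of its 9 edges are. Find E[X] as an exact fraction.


K_10 has 10^{10 − 2} = 100000000 labelled spanning trees.
For each such spanning tree H, let X_H = 1 if all 9 edges of H are present in G. Then P[X_H = 1] = p^{9} = (4/5)^{9} = 262144/1953125.
By linearity: E[X] = Σ_H E[X_H] = 100000000 · p^{9} = 100000000 · 262144/1953125 = 67108864/5.
Numerically: E[X] ≈ 1.342e+07.

E[X] = 100000000 · (4/5)^{9} = 67108864/5 ≈ 1.342e+07.


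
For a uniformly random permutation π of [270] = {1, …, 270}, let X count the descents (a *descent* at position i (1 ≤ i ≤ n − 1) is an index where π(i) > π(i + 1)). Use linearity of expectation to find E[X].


Write X = Σ X_I over i = 1, …, 269, with X_I the indicator of one descent.
There are 269 indicators.
For each fixed i, the pair (π(i), π(i+1)) is a uniformly random ordered pair of distinct values from {1, …, 270}; by symmetry P[π(i) > π(i+1)] = 1/2.
By linearity: E[X] = 269 · (1/2) = (270 − 1) · (1/2) = 269/2 ≈ 134.5000.

E[X] = 269/2 = 134.5000.


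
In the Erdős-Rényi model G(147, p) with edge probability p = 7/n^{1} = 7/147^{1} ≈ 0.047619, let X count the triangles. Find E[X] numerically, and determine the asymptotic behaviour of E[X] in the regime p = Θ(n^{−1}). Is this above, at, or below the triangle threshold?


Number of potential triangles: C(147, 3) = 518665.
Each occurs with probability p³ ≈ (0.047619)³ ≈ 1.07979700e-04.
By linearity: E[X] = C(147, 3)·p³ ≈ 518665 · 1.07979700e-04 ≈ 56.005291.
Here α = 1, so p = 7/n is exactly at the triangle threshold p ~ 1/n. Asymptotically E[X] → c³/6 = 7³/6 = 343/6 ≈ 57.166667, a bounded constant. In this regime the triangle count is asymptotically Poisson(c³/6).

E[X] ≈ 56.005291; in regime p = Θ(1/n^{1}) E[X] stays bounded (at the triangle threshold p ~ 1/n).


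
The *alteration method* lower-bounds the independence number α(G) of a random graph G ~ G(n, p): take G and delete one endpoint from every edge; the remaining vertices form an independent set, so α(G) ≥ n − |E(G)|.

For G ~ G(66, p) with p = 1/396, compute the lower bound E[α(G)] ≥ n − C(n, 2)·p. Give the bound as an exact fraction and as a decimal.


E[|E(G)|] = C(66, 2)·p = 2145 · (1/396) = 65/12.
E[α(G)] ≥ n − E[|E(G)|] = 66 − 65/12 = 727/12.
Numerically: ≈ 60.58333.
(This is only a lower bound; the true E[α(G)] may be larger.)

E[α(G)] ≥ 727/12 ≈ 60.58333.


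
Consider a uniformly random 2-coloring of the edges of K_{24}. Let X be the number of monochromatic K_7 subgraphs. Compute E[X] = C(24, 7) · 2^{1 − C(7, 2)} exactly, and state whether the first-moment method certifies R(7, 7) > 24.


E[X] = C(24, 7) · 2^{1 − 21} = 346104 · 2^{−20} = 346104/1048576.
As a reduced fraction: E[X] = 43263/131072 ≈ 0.330.
Is E[X] < 1? YES.
Since E[X] < 1, there exists a 2-coloring of K_{24} with no monochromatic K_7; hence R(7, 7) > 24.

E[X] = 43263/131072 ≈ 0.330; E[X] < 1, so R(7, 7) > 24.


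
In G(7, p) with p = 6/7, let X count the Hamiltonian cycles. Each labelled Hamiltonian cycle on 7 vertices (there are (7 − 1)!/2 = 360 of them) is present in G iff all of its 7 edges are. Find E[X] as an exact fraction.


K_7 has (7 − 1)!/2 = 360 labelled Hamiltonian cycles.
For each such Hamiltonian cycle H, let X_H = 1 if all 7 edges of H are present in G. Then P[X_H = 1] = p^{7} = (6/7)^{7} = 279936/823543.
Summing the indicators: E[X] = Σ_H E[X_H] = 360 · p^{7} = 360 · 279936/823543 = 100776960/823543.
Numerically: E[X] ≈ 122.37.

E[X] = 360 · (6/7)^{7} = 100776960/823543 ≈ 122.37.


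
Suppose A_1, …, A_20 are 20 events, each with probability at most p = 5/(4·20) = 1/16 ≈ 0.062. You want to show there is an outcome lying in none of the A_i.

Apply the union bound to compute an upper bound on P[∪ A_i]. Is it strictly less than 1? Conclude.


Union bound: P[∪_{i=1}^{20} A_i] ≤ Σ_i P[A_i] ≤ 20·p = 20·(1/16) = 5/4.
Numerically: 5/4 ≈ 1.250.
Is 5/4 < 1? NO.
Since the bound 5/4 is ≥ 1, the union bound is uninformative here; it does NOT by itself certify existence.

20·p = 5/4 ≈ 1.250; existence NOT certified by the union bound.


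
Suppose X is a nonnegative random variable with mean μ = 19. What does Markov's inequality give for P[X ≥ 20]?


μ = E[X] = 19, a = 20.
Markov: P[X ≥ 20] ≤ μ/a = (19)/20 = 19/20.
Numerically: ≈ 0.9500.
(Since a = 20 > μ = 19.0000, the bound 19/20 is < 1 and informative.)

P[X ≥ 20] ≤ 19/20 ≈ 0.9500.


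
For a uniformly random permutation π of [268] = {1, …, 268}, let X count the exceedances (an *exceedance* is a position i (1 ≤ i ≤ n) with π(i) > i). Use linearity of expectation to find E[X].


Write X = Σ_{i=1}^{268} X_i, where X_i = 1_{π(i) > i}.
For each fixed i, π(i) is uniform over {1, …, 268} (marginal of a uniform permutation), so P[π(i) > i] = (n − i)/n. Summing: Σ_{i=1}^{268} (n − i)/n = (0 + 1 + … + 267)/268 = 268(268 − 1)/(2·268) = (268 − 1)/2.
Hence E[X] = Σ_{i=1}^{268} (268 − i)/268 = 267/2 ≈ 133.50000.

E[X] = 267/2 = 133.50000.


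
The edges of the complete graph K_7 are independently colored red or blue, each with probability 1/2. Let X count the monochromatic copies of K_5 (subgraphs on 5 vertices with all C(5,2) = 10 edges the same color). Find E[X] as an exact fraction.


Let X = Σ_S X_S over the C(7, 5) = 21 subsets S of size 5, where X_S = 1 if the K_5 on S is monochromatic.
For a fixed S, the K_5 on S has C(5, 2) = 10 edges. P[all 10 edges red] = (1/2)^10, and likewise for blue, so P[monochromatic] = 2·(1/2)^10 = 2^{1 − 10} = 1/512.
By linearity: E[X] = C(7, 5) · 2^{1 − 10} = 21 · 1/512 = 21/512.
Numerically: E[X] ≈ 0.041.

E[X] = C(7,5)·2^(1−C(5,2)) = 21/512 ≈ 0.041.


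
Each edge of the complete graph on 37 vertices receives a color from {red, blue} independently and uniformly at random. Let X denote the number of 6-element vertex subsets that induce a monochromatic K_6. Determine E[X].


Let X = Σ_S X_S over the C(37, 6) = 2324784 subsets S of size 6, where X_S = 1 if the K_6 on S is monochromatic.
For a fixed S, the K_6 on S has C(6, 2) = 15 edges. P[all 15 edges red] = (1/2)^15, and likewise for blue, so P[monochromatic] = 2·(1/2)^15 = 2^{1 − 15} = 1/16384.
Summing: E[X] = C(37, 6) · 2^{1 − 15} = 2324784 · 1/16384 = 145299/1024.
Numerically: E[X] ≈ 141.893555.

E[X] = C(37,6)·2^(1−C(6,2)) = 145299/1024 ≈ 141.893555.


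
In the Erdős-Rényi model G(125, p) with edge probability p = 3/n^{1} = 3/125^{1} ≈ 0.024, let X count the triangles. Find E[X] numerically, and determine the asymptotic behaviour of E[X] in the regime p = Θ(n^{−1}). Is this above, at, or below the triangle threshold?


Number of potential triangles: C(125, 3) = 317750.
Each occurs with probability p³ ≈ (0.024)³ ≈ 1.38240000e-05.
By linearity: E[X] = C(125, 3)·p³ ≈ 317750 · 1.38240000e-05 ≈ 4.392576.
Here α = 1, so p = 3/n is exactly at the triangle threshold p ~ 1/n. Asymptotically E[X] → c³/6 = 3³/6 = 9/2 ≈ 4.500000, a bounded constant. In this regime the triangle count is asymptotically Poisson(c³/6).

E[X] ≈ 4.392576; in regime p = Θ(1/n^{1}) E[X] stays bounded (at the triangle threshold p ~ 1/n).


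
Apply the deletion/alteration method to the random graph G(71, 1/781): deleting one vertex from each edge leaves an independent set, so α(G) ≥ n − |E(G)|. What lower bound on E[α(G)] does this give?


E[|E(G)|] = C(71, 2)·p = 2485 · (1/781) = 35/11.
E[α(G)] ≥ n − E[|E(G)|] = 71 − 35/11 = 746/11.
Numerically: ≈ 67.818.
(This is only a lower bound; the true E[α(G)] may be larger.)

E[α(G)] ≥ 746/11 ≈ 67.818.


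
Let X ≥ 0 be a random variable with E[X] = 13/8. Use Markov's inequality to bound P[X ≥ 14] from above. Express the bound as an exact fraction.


μ = E[X] = 13/8, a = 14.
Markov: P[X ≥ 14] ≤ μ/a = (13/8)/14 = 13/112.
Numerically: ≈ 0.116.
(Since a = 14 > μ = 1.625, the bound 13/112 is < 1 and informative.)

P[X ≥ 14] ≤ 13/112 ≈ 0.116.


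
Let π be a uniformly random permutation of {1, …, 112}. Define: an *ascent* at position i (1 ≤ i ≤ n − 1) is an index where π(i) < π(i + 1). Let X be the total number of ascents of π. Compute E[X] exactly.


Write X = Σ X_I over i = 1, …, 111, with X_I the indicator of one ascent.
There are 111 indicators.
For each fixed i, the pair (π(i), π(i+1)) is a uniformly random ordered pair of distinct values from {1, …, 112}; by symmetry P[π(i) < π(i+1)] = 1/2.
By linearity: E[X] = 111 · (1/2) = (112 − 1) · (1/2) = 111/2 ≈ 55.50000.

E[X] = 111/2 = 55.50000.


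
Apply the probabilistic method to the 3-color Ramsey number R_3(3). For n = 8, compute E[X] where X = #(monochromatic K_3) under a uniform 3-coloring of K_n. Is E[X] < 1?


E[X] = C(8, 3) · 3^{1 − 3} = 56 · 3^{−2} = 56/9.
As a reduced fraction: E[X] = 56/9 ≈ 6.222.
Is E[X] < 1? NO.
Since E[X] ≥ 1, the first-moment bound is inconclusive at n = 8; it does NOT by itself certify R_3(3) > 8.

E[X] = 56/9 ≈ 6.222; E[X] ≥ 1; first-moment method inconclusive here.


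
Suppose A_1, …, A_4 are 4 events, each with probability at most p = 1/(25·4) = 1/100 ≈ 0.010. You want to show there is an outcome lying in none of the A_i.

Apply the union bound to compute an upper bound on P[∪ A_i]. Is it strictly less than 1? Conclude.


Union bound: P[∪_{i=1}^{4} A_i] ≤ Σ_i P[A_i] ≤ 4·p = 4·(1/100) = 1/25.
Numerically: 1/25 ≈ 0.040.
Is 1/25 < 1? YES.
Since P[∪ A_i] ≤ 1/25 < 1, the complement has P[∩ A_i^c] ≥ 1 − 1/25 = 24/25 > 0, so some outcome avoids every A_i.

4·p = 1/25 ≈ 0.040; existence CERTIFIED by the union bound.
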